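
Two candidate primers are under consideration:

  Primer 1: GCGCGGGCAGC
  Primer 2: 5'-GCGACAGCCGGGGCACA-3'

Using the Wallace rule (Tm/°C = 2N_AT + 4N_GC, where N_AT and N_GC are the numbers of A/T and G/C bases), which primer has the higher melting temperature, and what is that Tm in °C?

Primer 1: A+T=1, G+C=10 → Tm = 2(1)+4(10) = 42°C
Primer 2: A+T=4, G+C=13 → Tm = 2(4)+4(13) = 60°C
42°C vs 60°C → primer 2 is higher.

Primer 2, 60°C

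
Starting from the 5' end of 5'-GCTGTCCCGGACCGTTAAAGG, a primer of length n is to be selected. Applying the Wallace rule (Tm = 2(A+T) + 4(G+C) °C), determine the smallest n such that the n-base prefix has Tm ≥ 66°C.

n = 21

First 20 bases: GCTGTCCCGGACCGTTAAAG → Tm = 64°C (< 66°C)
First 21 bases: GCTGTCCCGGACCGTTAAAGG → Tm = 68°C (≥ 66°C)
Each additional base adds 2°C (A/T) or 4°C (G/C), so Tm is non-decreasing in n; n = 21 is the first length to reach 66°C.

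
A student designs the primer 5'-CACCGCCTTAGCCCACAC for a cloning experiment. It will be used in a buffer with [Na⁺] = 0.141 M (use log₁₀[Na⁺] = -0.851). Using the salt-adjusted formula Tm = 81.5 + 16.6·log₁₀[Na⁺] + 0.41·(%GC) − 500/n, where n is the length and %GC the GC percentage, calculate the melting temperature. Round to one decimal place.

Length n = 18. G=2, C=10, A=4, T=2
G+C = 12, so %GC = 12/18 × 100 = 66.667%
Salt term: 16.6 × (-0.851) = -14.127
GC term: 0.41 × 66.667 = 27.333; length term: −500/18 = −27.778
Tm = 81.5 + (-14.127) + 27.333 − 27.778 = 66.928 → 66.9°C

66.9°C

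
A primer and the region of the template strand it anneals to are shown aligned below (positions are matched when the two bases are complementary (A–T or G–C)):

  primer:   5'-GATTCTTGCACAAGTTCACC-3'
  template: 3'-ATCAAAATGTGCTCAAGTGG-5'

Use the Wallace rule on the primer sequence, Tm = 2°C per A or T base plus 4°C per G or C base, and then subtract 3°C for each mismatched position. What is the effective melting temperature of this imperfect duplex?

43°C

Primer base counts: A=5, T=6, G=3, C=6 → A+T=11, G+C=9
Perfect-match Tm = 2(11) + 4(9) = 22 + 36 = 58°C
Mismatches (positions where the bases are not complementary): 5 (at positions 1, 3, 5, 8, 12)
Effective Tm = 58 − 5×3 = 58 − 15 = 43°C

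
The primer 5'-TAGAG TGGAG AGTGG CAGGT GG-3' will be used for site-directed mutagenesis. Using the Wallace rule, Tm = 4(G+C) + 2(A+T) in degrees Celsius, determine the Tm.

Counting bases: T=4, A=5, G=12, C=1
AT pairs contribute 9, GC pairs contribute 13.
Tm = 2(9) + 4(13) = 18 + 52 = 70°C

70°C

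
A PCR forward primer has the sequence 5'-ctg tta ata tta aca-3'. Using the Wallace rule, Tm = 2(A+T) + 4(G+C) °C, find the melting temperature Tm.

G=1, T=6, C=2, A=6
AT pairs contribute 12, GC pairs contribute 3.
Tm = 4·3 + 2·12 = 12 + 24 = 36°C

36°C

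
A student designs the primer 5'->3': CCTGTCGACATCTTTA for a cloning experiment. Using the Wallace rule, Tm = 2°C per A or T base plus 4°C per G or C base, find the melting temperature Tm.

Base counts: C=5, T=6, A=3, G=2
So N_AT = 9 and N_GC = 7.
Tm = 2(9) + 4(7) = 18 + 28 = 46°C

46°C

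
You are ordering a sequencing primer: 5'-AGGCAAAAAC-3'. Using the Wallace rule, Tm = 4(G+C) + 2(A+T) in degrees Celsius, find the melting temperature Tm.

Base counts: A=6, C=2, G=2, T=0
AT pairs contribute 6, GC pairs contribute 4.
Tm = 4·4 + 2·6 = 16 + 12 = 28°C

28°C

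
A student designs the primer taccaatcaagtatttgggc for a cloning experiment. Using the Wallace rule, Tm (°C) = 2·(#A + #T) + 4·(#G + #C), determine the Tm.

C=4, G=4, T=6, A=6
A+T = 12, G+C = 8
Tm = 2(12) + 4(8) = 24 + 32 = 56°C

56°C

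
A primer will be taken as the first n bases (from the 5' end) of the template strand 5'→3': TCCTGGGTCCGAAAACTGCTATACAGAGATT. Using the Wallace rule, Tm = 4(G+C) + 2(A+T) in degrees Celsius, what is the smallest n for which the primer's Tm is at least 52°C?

First 16 bases: TCCTGGGTCCGAAAAC → Tm = 50°C (< 52°C)
First 17 bases: TCCTGGGTCCGAAAACT → Tm = 52°C (≥ 52°C)
Since every base adds ≥2°C, Tm only increases with n, so the threshold is first crossed at n = 17.

n = 17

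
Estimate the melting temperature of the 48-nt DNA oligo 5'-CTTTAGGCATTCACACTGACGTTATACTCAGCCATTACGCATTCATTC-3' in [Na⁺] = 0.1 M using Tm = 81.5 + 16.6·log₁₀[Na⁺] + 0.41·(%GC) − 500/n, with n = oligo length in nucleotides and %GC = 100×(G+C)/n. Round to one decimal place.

71.6°C

Length n = 48. Counting bases: G=6, C=14, A=12, T=16
G+C = 20, so %GC = 20/48 × 100 = 41.667%
Salt term: 16.6 × (-1) = -16.6
GC term: 0.41 × 41.667 = 17.083; length term: −500/48 = −10.417
Tm = 81.5 + (-16.6) + 17.083 − 10.417 = 71.566 → 71.6°C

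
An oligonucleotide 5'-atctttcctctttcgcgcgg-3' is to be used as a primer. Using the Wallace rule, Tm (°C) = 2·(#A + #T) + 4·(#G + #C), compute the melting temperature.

62°C

Counting bases: A=1, G=4, C=7, T=8
So N_AT = 9 and N_GC = 11.
Tm = 2×9 + 4×11 = 62°C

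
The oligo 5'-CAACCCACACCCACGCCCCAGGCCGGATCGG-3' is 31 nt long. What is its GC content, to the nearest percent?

74%

Scanning the sequence gives G=7, A=7, T=1, C=16.
G+C = 7 + 16 = 23 out of 31 bases
%GC = 23/31 × 100 = 74.19% ≈ 74%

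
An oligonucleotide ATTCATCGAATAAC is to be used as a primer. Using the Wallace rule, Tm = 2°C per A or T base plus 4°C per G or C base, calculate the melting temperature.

36°C

Scanning the sequence gives A=6, C=3, G=1, T=4.
A+T = 10, G+C = 4
Tm = 2×10 + 4×4 = 36°C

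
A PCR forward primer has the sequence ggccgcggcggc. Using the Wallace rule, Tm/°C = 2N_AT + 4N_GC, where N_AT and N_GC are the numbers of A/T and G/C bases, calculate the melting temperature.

Scanning the sequence gives C=5, A=0, G=7, T=0.
So N_AT = 0 and N_GC = 12.
Tm = 2(0) + 4(12) = 0 + 48 = 48°C

48°C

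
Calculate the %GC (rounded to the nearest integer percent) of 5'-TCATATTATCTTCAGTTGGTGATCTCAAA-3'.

Base counts: A=8, C=5, T=12, G=4
G+C = 4 + 5 = 9 out of 29 bases
%GC = 9/29 × 100 = 31.03% ≈ 31%

31%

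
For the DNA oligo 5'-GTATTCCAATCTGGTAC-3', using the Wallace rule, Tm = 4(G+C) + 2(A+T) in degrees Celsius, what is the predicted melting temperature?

48°C

T=6, G=3, C=4, A=4
So N_AT = 10 and N_GC = 7.
Tm = 2×10 + 4×7 = 48°C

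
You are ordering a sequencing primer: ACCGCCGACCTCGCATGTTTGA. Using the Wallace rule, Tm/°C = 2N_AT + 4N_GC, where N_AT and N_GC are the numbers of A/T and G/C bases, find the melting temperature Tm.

70°C

Scanning the sequence gives C=8, T=5, G=5, A=4.
A+T = 9, G+C = 13
Tm = 2×9 + 4×13 = 70°C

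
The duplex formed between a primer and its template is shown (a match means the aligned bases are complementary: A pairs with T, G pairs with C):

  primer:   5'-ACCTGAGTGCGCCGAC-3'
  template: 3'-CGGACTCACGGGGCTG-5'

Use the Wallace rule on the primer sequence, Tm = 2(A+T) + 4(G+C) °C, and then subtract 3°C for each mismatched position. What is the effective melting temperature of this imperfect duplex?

48°C

Primer base counts: A=3, T=2, G=5, C=6 → A+T=5, G+C=11
Perfect-match Tm = 2(5) + 4(11) = 10 + 44 = 54°C
Mismatches (positions where the bases are not complementary): 2 (at positions 1, 11)
Effective Tm = 54 − 2×3 = 54 − 6 = 48°C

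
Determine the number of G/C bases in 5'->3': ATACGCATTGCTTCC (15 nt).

7

Counting bases: A=3, G=2, T=5, C=5
G+C = 2 + 5 = 7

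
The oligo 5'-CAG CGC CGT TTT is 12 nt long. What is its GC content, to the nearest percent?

58%

Scanning the sequence gives G=3, T=4, A=1, C=4.
G+C = 3 + 4 = 7 out of 12 bases
%GC = 7/12 × 100 = 58.33% ≈ 58%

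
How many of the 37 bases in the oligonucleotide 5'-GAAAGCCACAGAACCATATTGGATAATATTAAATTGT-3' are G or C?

11

Scanning the sequence gives G=6, A=16, C=5, T=10.
G+C = 6 + 5 = 11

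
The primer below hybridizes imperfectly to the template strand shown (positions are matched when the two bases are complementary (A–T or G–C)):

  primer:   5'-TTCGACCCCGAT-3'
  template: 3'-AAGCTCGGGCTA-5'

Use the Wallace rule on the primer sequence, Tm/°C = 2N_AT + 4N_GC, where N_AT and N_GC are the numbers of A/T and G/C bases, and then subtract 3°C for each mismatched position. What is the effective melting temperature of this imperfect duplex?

Primer base counts: A=2, T=3, G=2, C=5 → A+T=5, G+C=7
Perfect-match Tm = 2(5) + 4(7) = 10 + 28 = 38°C
Mismatches (positions where the bases are not complementary): 1 (at position 6)
Effective Tm = 38 − 1×3 = 38 − 3 = 35°C

35°C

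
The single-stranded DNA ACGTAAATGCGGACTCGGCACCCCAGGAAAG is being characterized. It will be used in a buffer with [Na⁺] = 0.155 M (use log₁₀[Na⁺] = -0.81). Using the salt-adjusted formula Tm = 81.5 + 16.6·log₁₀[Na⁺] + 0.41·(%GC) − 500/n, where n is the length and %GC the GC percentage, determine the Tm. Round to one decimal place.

Length n = 31. Base counts: T=3, G=9, A=10, C=9
G+C = 18, so %GC = 18/31 × 100 = 58.065%
Salt term: 16.6 × (-0.81) = -13.446
GC term: 0.41 × 58.065 = 23.807; length term: −500/31 = −16.129
Tm = 81.5 + (-13.446) + 23.807 − 16.129 = 75.732 → 75.7°C

75.7°C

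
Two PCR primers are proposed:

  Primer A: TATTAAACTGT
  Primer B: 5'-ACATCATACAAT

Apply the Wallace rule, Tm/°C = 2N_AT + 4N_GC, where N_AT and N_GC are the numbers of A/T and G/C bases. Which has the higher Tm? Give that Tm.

Primer B, 30°C

Primer A: A+T=9, G+C=2 → Tm = 2(9)+4(2) = 26°C
Primer B: A+T=9, G+C=3 → Tm = 2(9)+4(3) = 30°C
26°C vs 30°C → primer B is higher.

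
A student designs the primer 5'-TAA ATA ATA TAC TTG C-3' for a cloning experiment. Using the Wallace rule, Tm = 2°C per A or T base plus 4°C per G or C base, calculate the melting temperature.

38°C

T=6, C=2, A=7, G=1
So N_AT = 13 and N_GC = 3.
Tm = 4·3 + 2·13 = 12 + 26 = 38°C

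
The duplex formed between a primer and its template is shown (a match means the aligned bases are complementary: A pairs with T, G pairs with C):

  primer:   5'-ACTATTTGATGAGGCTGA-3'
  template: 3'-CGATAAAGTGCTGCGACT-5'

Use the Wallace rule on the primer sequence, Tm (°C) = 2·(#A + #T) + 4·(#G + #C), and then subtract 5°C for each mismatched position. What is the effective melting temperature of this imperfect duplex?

Primer base counts: A=5, T=6, G=5, C=2 → A+T=11, G+C=7
Perfect-match Tm = 2(11) + 4(7) = 22 + 28 = 50°C
Mismatches (positions where the bases are not complementary): 4 (at positions 1, 8, 10, 13)
Effective Tm = 50 − 4×5 = 50 − 20 = 30°C

30°C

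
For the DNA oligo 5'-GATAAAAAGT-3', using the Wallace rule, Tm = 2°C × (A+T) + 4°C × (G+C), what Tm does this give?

Scanning the sequence gives G=2, C=0, T=2, A=6.
AT pairs contribute 8, GC pairs contribute 2.
Tm = 4·2 + 2·8 = 8 + 16 = 24°C

24°C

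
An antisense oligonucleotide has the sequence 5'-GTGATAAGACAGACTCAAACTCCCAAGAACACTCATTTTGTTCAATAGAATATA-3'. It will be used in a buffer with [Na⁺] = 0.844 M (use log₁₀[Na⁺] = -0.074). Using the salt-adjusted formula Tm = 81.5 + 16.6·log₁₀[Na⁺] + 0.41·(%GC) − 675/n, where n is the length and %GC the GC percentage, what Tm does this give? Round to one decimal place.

81.4°C

Length n = 54. Base counts: C=11, A=22, T=14, G=7
G+C = 18, so %GC = 18/54 × 100 = 33.333%
Salt term: 16.6 × (-0.074) = -1.228
GC term: 0.41 × 33.333 = 13.667; length term: −675/54 = −12.5
Tm = 81.5 + (-1.228) + 13.667 − 12.5 = 81.439 → 81.4°C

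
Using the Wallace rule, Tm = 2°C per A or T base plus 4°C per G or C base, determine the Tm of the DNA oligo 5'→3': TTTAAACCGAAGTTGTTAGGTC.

60°C

Counting bases: A=6, G=5, C=3, T=8
AT pairs contribute 14, GC pairs contribute 8.
Tm = 4·8 + 2·14 = 32 + 28 = 60°C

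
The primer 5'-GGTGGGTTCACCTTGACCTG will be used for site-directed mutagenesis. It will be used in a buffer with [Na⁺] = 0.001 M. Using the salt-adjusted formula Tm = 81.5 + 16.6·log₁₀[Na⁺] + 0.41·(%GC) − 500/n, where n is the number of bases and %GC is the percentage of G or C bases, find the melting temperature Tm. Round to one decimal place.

Length n = 20. Base counts: A=2, T=6, G=7, C=5
G+C = 12, so %GC = 12/20 × 100 = 60%
Salt term: 16.6 × (-3) = -49.8
GC term: 0.41 × 60 = 24.6; length term: −500/20 = −25
Tm = 81.5 + (-49.8) + 24.6 − 25 = 31.3 → 31.3°C

31.3°C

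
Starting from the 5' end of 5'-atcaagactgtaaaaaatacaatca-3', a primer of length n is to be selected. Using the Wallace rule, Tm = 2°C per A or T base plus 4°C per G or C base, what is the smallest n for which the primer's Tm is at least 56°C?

First 22 bases: ATCAAGACTGTAAAAAATACAA → Tm = 54°C (< 56°C)
First 23 bases: ATCAAGACTGTAAAAAATACAAT → Tm = 56°C (≥ 56°C)
Since every base adds ≥2°C, Tm only increases with n, so the threshold is first crossed at n = 23.

n = 23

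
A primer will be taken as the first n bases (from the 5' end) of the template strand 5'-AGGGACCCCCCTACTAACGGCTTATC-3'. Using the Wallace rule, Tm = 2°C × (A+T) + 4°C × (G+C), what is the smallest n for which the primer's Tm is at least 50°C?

n = 15

First 14 bases: AGGGACCCCCCTAC → Tm = 48°C (< 50°C)
First 15 bases: AGGGACCCCCCTACT → Tm = 50°C (≥ 50°C)
Each additional base adds 2°C (A/T) or 4°C (G/C), so Tm is non-decreasing in n; n = 15 is the first length to reach 50°C.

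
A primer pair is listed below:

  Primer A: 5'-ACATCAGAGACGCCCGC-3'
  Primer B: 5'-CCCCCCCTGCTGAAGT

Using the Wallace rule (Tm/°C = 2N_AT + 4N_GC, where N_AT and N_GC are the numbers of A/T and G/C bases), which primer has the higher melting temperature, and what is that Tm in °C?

Primer A, 56°C

Primer A: A+T=6, G+C=11 → Tm = 2(6)+4(11) = 56°C
Primer B: A+T=5, G+C=11 → Tm = 2(5)+4(11) = 54°C
56°C vs 54°C → primer A is higher.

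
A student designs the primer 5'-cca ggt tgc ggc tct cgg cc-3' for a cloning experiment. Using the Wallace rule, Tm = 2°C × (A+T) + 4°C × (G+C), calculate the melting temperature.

70°C

G=7, C=8, T=4, A=1
AT pairs contribute 5, GC pairs contribute 15.
Tm = 4·15 + 2·5 = 60 + 10 = 70°C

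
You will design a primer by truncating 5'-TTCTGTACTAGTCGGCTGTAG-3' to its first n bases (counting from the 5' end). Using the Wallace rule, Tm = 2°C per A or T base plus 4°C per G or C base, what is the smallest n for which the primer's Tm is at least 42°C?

First 14 bases: TTCTGTACTAGTCG → Tm = 40°C (< 42°C)
First 15 bases: TTCTGTACTAGTCGG → Tm = 44°C (≥ 42°C)
Each additional base adds 2°C (A/T) or 4°C (G/C), so Tm is non-decreasing in n; n = 15 is the first length to reach 42°C.

n = 15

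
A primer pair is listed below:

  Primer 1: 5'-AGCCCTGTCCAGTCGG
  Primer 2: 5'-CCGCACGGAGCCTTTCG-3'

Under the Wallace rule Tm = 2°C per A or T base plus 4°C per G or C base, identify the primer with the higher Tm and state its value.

Primer 1: A+T=5, G+C=11 → Tm = 2(5)+4(11) = 54°C
Primer 2: A+T=5, G+C=12 → Tm = 2(5)+4(12) = 58°C
54°C vs 58°C → primer 2 is higher.

Primer 2, 58°C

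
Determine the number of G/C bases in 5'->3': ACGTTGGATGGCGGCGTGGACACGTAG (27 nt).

Scanning the sequence gives G=12, C=5, A=5, T=5.
G+C = 12 + 5 = 17

17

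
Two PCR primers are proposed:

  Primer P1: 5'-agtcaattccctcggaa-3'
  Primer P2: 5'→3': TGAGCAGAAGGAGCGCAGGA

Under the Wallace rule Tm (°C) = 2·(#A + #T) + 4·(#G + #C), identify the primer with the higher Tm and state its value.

Primer P1: A+T=9, G+C=8 → Tm = 2(9)+4(8) = 50°C
Primer P2: A+T=8, G+C=12 → Tm = 2(8)+4(12) = 64°C
50°C vs 64°C → primer P2 is higher.

Primer P2, 64°C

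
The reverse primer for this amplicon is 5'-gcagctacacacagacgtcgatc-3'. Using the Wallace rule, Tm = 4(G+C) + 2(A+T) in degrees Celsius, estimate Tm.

T=3, G=5, A=7, C=8
AT pairs contribute 10, GC pairs contribute 13.
Tm = 4·13 + 2·10 = 52 + 20 = 72°C

72°C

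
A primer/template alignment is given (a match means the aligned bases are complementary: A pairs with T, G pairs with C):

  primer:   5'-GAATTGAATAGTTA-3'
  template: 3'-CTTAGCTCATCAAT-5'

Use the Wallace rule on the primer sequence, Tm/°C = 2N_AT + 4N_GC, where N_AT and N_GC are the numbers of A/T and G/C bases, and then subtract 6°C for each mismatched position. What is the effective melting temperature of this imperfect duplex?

Primer base counts: A=6, T=5, G=3, C=0 → A+T=11, G+C=3
Perfect-match Tm = 2(11) + 4(3) = 22 + 12 = 34°C
Mismatches (positions where the bases are not complementary): 2 (at positions 5, 8)
Effective Tm = 34 − 2×6 = 34 − 12 = 22°C

22°C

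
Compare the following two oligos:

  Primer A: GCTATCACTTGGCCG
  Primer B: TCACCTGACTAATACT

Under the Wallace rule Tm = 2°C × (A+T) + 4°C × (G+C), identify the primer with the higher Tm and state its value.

Primer A, 48°C

Primer A: A+T=6, G+C=9 → Tm = 2(6)+4(9) = 48°C
Primer B: A+T=10, G+C=6 → Tm = 2(10)+4(6) = 44°C
48°C vs 44°C → primer A is higher.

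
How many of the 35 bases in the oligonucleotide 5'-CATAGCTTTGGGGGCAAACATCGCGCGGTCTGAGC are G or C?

21

Scanning the sequence gives T=7, C=9, G=12, A=7.
Total G or C: 12 + 9 = 21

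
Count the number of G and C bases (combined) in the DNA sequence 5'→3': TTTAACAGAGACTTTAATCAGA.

Scanning the sequence gives G=3, T=7, C=3, A=9.
G+C = 3 + 3 = 6

6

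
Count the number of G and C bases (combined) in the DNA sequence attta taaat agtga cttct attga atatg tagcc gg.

Counting bases: G=7, A=12, C=4, T=14
Total G or C: 7 + 4 = 11

11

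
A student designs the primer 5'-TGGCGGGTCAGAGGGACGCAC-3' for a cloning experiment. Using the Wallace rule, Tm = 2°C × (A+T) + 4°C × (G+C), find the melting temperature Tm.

72°C

Counting bases: C=5, A=4, T=2, G=10
AT pairs contribute 6, GC pairs contribute 15.
Tm = 4·15 + 2·6 = 60 + 12 = 72°C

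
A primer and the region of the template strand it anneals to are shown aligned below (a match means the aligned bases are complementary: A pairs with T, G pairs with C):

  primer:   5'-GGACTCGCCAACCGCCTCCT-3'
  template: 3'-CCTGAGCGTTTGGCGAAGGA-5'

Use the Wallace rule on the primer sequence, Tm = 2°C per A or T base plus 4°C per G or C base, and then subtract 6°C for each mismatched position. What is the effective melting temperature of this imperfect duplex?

Primer base counts: A=3, T=3, G=4, C=10 → A+T=6, G+C=14
Perfect-match Tm = 2(6) + 4(14) = 12 + 56 = 68°C
Mismatches (positions where the bases are not complementary): 2 (at positions 9, 16)
Effective Tm = 68 − 2×6 = 68 − 12 = 56°C

56°C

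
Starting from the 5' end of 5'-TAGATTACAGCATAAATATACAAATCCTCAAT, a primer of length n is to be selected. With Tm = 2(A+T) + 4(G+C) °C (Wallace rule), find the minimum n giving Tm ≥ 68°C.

n = 27

First 26 bases: TAGATTACAGCATAAATATACAAATC → Tm = 64°C (< 68°C)
First 27 bases: TAGATTACAGCATAAATATACAAATCC → Tm = 68°C (≥ 68°C)
Each additional base adds 2°C (A/T) or 4°C (G/C), so Tm is non-decreasing in n; n = 27 is the first length to reach 68°C.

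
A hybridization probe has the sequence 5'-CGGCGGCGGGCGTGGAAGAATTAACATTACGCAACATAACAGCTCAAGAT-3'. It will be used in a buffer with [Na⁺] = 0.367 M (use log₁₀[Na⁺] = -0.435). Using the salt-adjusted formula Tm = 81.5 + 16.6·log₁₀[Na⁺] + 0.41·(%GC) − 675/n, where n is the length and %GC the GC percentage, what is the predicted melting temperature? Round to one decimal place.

81.3°C

Length n = 50. G=14, T=8, C=11, A=17
G+C = 25, so %GC = 25/50 × 100 = 50%
Salt term: 16.6 × (-0.435) = -7.221
GC term: 0.41 × 50 = 20.5; length term: −675/50 = −13.5
Tm = 81.5 + (-7.221) + 20.5 − 13.5 = 81.279 → 81.3°C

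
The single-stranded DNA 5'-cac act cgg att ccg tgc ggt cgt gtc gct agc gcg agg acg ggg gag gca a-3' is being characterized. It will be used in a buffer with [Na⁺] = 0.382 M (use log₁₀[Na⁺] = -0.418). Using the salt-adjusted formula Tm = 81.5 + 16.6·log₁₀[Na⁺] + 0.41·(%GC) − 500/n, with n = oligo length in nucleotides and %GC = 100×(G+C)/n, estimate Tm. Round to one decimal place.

Length n = 52. C=14, G=21, T=8, A=9
G+C = 35, so %GC = 35/52 × 100 = 67.308%
Salt term: 16.6 × (-0.418) = -6.939
GC term: 0.41 × 67.308 = 27.596; length term: −500/52 = −9.615
Tm = 81.5 + (-6.939) + 27.596 − 9.615 = 92.542 → 92.5°C

92.5°C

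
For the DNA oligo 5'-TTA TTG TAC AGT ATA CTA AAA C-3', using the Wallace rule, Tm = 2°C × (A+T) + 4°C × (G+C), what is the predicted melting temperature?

54°C

Counting bases: A=9, C=3, T=8, G=2
A+T = 17, G+C = 5
Tm = 2(17) + 4(5) = 34 + 20 = 54°C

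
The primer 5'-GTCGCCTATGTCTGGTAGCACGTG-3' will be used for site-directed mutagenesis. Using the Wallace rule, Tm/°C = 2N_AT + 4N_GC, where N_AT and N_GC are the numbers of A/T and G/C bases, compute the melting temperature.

76°C

Counting bases: G=8, C=6, T=7, A=3
A+T = 10, G+C = 14
Tm = 4·14 + 2·10 = 56 + 20 = 76°C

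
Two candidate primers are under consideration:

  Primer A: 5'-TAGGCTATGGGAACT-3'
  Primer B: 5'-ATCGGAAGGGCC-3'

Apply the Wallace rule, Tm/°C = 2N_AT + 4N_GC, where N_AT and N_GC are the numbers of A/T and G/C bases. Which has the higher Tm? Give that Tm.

Primer A, 44°C

Primer A: A+T=8, G+C=7 → Tm = 2(8)+4(7) = 44°C
Primer B: A+T=4, G+C=8 → Tm = 2(4)+4(8) = 40°C
44°C vs 40°C → primer A is higher.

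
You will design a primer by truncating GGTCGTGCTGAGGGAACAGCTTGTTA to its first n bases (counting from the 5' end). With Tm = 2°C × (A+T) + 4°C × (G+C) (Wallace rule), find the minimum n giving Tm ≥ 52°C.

n = 16

First 15 bases: GGTCGTGCTGAGGGA → Tm = 50°C (< 52°C)
First 16 bases: GGTCGTGCTGAGGGAA → Tm = 52°C (≥ 52°C)
Since every base adds ≥2°C, Tm only increases with n, so the threshold is first crossed at n = 16.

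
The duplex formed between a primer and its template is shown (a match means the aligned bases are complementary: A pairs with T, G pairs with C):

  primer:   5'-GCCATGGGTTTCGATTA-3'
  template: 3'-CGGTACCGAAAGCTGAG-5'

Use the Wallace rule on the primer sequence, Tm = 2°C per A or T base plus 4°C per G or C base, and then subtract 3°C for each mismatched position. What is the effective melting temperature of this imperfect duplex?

Primer base counts: A=3, T=6, G=5, C=3 → A+T=9, G+C=8
Perfect-match Tm = 2(9) + 4(8) = 18 + 32 = 50°C
Mismatches (positions where the bases are not complementary): 3 (at positions 8, 15, 17)
Effective Tm = 50 − 3×3 = 50 − 9 = 41°C

41°C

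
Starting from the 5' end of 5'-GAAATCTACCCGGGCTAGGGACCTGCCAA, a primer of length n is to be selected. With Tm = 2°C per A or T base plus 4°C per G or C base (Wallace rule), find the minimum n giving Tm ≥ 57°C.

n = 19

First 18 bases: GAAATCTACCCGGGCTAG → Tm = 56°C (< 57°C)
First 19 bases: GAAATCTACCCGGGCTAGG → Tm = 60°C (≥ 57°C)
Since every base adds ≥2°C, Tm only increases with n, so the threshold is first crossed at n = 19.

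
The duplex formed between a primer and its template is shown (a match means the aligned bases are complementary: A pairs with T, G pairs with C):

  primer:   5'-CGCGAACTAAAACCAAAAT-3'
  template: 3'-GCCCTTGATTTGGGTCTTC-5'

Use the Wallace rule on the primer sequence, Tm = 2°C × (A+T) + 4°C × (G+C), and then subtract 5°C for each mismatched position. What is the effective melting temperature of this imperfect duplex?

32°C

Primer base counts: A=10, T=2, G=2, C=5 → A+T=12, G+C=7
Perfect-match Tm = 2(12) + 4(7) = 24 + 28 = 52°C
Mismatches (positions where the bases are not complementary): 4 (at positions 3, 12, 16, 19)
Effective Tm = 52 − 4×5 = 52 − 20 = 32°C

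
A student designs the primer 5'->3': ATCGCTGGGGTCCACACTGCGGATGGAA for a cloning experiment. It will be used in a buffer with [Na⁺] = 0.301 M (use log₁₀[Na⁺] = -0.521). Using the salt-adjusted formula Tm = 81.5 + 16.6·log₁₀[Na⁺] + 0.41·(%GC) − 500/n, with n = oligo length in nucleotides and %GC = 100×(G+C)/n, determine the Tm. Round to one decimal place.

Length n = 28. Base counts: C=7, T=5, A=6, G=10
G+C = 17, so %GC = 17/28 × 100 = 60.714%
Salt term: 16.6 × (-0.521) = -8.649
GC term: 0.41 × 60.714 = 24.893; length term: −500/28 = −17.857
Tm = 81.5 + (-8.649) + 24.893 − 17.857 = 79.887 → 79.9°C

79.9°C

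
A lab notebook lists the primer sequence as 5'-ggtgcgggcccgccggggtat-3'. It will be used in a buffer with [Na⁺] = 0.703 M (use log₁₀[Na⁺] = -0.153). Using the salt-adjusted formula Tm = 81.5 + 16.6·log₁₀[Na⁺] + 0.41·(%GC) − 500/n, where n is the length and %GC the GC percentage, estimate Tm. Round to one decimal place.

Length n = 21. Base counts: A=1, T=3, C=6, G=11
G+C = 17, so %GC = 17/21 × 100 = 80.952%
Salt term: 16.6 × (-0.153) = -2.54
GC term: 0.41 × 80.952 = 33.19; length term: −500/21 = −23.81
Tm = 81.5 + (-2.54) + 33.19 − 23.81 = 88.34 → 88.3°C

88.3°C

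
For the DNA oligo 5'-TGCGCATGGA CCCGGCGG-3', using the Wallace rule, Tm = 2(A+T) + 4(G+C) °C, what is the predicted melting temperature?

64°C

C=6, G=8, A=2, T=2
A+T = 4, G+C = 14
Tm = 2×4 + 4×14 = 64°C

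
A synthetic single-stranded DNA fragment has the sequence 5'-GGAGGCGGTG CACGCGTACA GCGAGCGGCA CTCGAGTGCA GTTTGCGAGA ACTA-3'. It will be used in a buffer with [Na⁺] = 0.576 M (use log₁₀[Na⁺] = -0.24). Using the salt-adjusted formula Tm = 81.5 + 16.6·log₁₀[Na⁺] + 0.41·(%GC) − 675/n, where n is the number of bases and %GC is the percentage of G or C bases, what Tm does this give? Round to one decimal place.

90.8°C

Length n = 54. Base counts: T=8, G=21, C=13, A=12
G+C = 34, so %GC = 34/54 × 100 = 62.963%
Salt term: 16.6 × (-0.24) = -3.984
GC term: 0.41 × 62.963 = 25.815; length term: −675/54 = −12.5
Tm = 81.5 + (-3.984) + 25.815 − 12.5 = 90.831 → 90.8°C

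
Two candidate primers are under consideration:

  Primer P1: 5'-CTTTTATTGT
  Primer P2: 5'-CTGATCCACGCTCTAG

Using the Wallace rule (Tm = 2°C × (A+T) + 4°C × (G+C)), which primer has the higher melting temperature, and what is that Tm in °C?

Primer P1: A+T=8, G+C=2 → Tm = 2(8)+4(2) = 24°C
Primer P2: A+T=7, G+C=9 → Tm = 2(7)+4(9) = 50°C
24°C vs 50°C → primer P2 is higher.

Primer P2, 50°C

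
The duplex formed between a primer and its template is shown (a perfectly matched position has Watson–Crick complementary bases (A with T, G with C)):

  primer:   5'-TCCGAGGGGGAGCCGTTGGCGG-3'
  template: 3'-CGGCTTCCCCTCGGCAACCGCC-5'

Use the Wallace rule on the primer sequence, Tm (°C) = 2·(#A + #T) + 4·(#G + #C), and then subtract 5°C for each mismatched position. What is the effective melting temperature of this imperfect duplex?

Primer base counts: A=2, T=3, G=12, C=5 → A+T=5, G+C=17
Perfect-match Tm = 2(5) + 4(17) = 10 + 68 = 78°C
Mismatches (positions where the bases are not complementary): 2 (at positions 1, 6)
Effective Tm = 78 − 2×5 = 78 − 10 = 68°C

68°C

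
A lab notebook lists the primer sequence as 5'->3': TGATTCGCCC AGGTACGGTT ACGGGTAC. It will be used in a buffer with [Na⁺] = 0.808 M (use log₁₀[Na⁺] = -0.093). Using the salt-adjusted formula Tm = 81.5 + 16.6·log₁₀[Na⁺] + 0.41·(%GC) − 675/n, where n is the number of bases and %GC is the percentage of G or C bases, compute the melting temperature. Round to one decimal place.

Length n = 28. Counting bases: G=9, A=5, C=7, T=7
G+C = 16, so %GC = 16/28 × 100 = 57.143%
Salt term: 16.6 × (-0.093) = -1.544
GC term: 0.41 × 57.143 = 23.429; length term: −675/28 = −24.107
Tm = 81.5 + (-1.544) + 23.429 − 24.107 = 79.278 → 79.3°C

79.3°C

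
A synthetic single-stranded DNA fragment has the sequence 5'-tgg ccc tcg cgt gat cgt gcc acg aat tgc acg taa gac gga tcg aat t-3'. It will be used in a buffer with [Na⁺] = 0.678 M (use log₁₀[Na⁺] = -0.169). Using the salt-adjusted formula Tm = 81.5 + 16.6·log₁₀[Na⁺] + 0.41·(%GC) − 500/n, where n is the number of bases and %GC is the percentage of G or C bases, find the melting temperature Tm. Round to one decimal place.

91.1°C

Length n = 49. Counting bases: A=11, G=14, C=13, T=11
G+C = 27, so %GC = 27/49 × 100 = 55.102%
Salt term: 16.6 × (-0.169) = -2.805
GC term: 0.41 × 55.102 = 22.592; length term: −500/49 = −10.204
Tm = 81.5 + (-2.805) + 22.592 − 10.204 = 91.083 → 91.1°C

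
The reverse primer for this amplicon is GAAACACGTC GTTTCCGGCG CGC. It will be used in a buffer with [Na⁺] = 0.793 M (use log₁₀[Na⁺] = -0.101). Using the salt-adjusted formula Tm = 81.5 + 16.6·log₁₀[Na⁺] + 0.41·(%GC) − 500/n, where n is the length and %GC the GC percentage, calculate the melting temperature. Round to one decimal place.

Length n = 23. Scanning the sequence gives C=8, T=4, G=7, A=4.
G+C = 15, so %GC = 15/23 × 100 = 65.217%
Salt term: 16.6 × (-0.101) = -1.677
GC term: 0.41 × 65.217 = 26.739; length term: −500/23 = −21.739
Tm = 81.5 + (-1.677) + 26.739 − 21.739 = 84.823 → 84.8°C

84.8°C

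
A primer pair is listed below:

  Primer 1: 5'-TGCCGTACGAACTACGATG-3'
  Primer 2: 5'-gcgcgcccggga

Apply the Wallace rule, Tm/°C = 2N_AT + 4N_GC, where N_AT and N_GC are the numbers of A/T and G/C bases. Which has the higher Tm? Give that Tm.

Primer 1, 58°C

Primer 1: A+T=9, G+C=10 → Tm = 2(9)+4(10) = 58°C
Primer 2: A+T=1, G+C=11 → Tm = 2(1)+4(11) = 46°C
58°C vs 46°C → primer 1 is higher.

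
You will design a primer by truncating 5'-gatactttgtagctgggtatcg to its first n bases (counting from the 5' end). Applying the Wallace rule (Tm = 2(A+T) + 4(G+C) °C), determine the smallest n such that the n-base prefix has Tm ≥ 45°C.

First 15 bases: GATACTTTGTAGCTG → Tm = 42°C (< 45°C)
First 16 bases: GATACTTTGTAGCTGG → Tm = 46°C (≥ 45°C)
Each additional base adds 2°C (A/T) or 4°C (G/C), so Tm is non-decreasing in n; n = 16 is the first length to reach 45°C.

n = 16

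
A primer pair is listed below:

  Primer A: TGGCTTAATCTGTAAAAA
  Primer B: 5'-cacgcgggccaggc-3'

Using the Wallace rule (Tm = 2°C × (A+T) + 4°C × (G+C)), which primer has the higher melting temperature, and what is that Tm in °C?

Primer B, 52°C

Primer A: A+T=13, G+C=5 → Tm = 2(13)+4(5) = 46°C
Primer B: A+T=2, G+C=12 → Tm = 2(2)+4(12) = 52°C
46°C vs 52°C → primer B is higher.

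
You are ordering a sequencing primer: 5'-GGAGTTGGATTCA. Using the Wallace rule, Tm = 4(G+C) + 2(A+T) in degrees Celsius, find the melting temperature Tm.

Counting bases: T=4, G=5, C=1, A=3
AT pairs contribute 7, GC pairs contribute 6.
Tm = 4·6 + 2·7 = 24 + 14 = 38°C

38°C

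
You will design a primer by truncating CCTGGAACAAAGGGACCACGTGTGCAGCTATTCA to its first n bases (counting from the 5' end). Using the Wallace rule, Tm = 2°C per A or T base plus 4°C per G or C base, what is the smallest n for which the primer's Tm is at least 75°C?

First 23 bases: CCTGGAACAAAGGGACCACGTGT → Tm = 72°C (< 75°C)
First 24 bases: CCTGGAACAAAGGGACCACGTGTG → Tm = 76°C (≥ 75°C)
Each additional base adds 2°C (A/T) or 4°C (G/C), so Tm is non-decreasing in n; n = 24 is the first length to reach 75°C.

n = 24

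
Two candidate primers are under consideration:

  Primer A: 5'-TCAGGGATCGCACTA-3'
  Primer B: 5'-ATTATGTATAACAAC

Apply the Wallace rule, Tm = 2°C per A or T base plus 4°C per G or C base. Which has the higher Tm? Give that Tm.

Primer A, 46°C

Primer A: A+T=7, G+C=8 → Tm = 2(7)+4(8) = 46°C
Primer B: A+T=12, G+C=3 → Tm = 2(12)+4(3) = 36°C
46°C vs 36°C → primer A is higher.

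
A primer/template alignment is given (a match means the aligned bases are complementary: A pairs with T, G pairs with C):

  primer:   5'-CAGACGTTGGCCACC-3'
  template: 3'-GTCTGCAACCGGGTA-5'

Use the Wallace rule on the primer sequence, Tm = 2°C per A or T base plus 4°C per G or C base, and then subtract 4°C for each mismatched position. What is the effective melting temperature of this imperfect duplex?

38°C

Primer base counts: A=3, T=2, G=4, C=6 → A+T=5, G+C=10
Perfect-match Tm = 2(5) + 4(10) = 10 + 40 = 50°C
Mismatches (positions where the bases are not complementary): 3 (at positions 13, 14, 15)
Effective Tm = 50 − 3×4 = 50 − 12 = 38°C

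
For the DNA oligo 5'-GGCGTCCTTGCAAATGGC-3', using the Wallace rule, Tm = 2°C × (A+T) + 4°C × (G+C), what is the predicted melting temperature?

58°C

C=5, T=4, G=6, A=3
A+T = 7, G+C = 11
Tm = 4·11 + 2·7 = 44 + 14 = 58°C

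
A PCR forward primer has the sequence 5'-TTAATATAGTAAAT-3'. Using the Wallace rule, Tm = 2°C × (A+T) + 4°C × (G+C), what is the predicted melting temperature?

30°C

G=1, C=0, T=6, A=7
A+T = 13, G+C = 1
Tm = 2×13 + 4×1 = 30°C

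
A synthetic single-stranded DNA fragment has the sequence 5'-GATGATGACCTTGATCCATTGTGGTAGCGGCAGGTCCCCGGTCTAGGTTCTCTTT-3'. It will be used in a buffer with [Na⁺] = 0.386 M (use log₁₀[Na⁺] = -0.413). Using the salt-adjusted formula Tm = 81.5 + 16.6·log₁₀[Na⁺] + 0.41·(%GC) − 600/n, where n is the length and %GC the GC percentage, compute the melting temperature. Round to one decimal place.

Length n = 55. C=13, G=16, T=18, A=8
G+C = 29, so %GC = 29/55 × 100 = 52.727%
Salt term: 16.6 × (-0.413) = -6.856
GC term: 0.41 × 52.727 = 21.618; length term: −600/55 = −10.909
Tm = 81.5 + (-6.856) + 21.618 − 10.909 = 85.353 → 85.4°C

85.4°C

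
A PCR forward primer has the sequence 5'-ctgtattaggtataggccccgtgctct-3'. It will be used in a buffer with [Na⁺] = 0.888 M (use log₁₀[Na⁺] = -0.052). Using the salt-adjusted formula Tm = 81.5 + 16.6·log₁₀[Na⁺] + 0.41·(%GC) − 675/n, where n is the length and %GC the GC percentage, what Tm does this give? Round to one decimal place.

76.9°C

Length n = 27. Scanning the sequence gives C=7, T=9, A=4, G=7.
G+C = 14, so %GC = 14/27 × 100 = 51.852%
Salt term: 16.6 × (-0.052) = -0.863
GC term: 0.41 × 51.852 = 21.259; length term: −675/27 = −25
Tm = 81.5 + (-0.863) + 21.259 − 25 = 76.896 → 76.9°C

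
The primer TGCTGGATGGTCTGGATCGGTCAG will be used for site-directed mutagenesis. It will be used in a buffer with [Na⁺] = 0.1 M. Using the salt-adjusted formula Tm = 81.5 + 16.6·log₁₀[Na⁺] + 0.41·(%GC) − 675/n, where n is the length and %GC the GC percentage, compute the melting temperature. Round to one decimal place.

60.7°C

Length n = 24. Counting bases: A=3, G=10, C=4, T=7
G+C = 14, so %GC = 14/24 × 100 = 58.333%
Salt term: 16.6 × (-1) = -16.6
GC term: 0.41 × 58.333 = 23.917; length term: −675/24 = −28.125
Tm = 81.5 + (-16.6) + 23.917 − 28.125 = 60.692 → 60.7°C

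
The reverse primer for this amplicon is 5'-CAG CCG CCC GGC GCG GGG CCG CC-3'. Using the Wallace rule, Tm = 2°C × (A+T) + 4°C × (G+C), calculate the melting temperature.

Scanning the sequence gives G=10, C=12, A=1, T=0.
So N_AT = 1 and N_GC = 22.
Tm = 2(1) + 4(22) = 2 + 88 = 90°C

90°C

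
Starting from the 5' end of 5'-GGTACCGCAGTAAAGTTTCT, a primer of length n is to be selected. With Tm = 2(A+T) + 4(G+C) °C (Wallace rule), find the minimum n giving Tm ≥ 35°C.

n = 11

First 10 bases: GGTACCGCAG → Tm = 34°C (< 35°C)
First 11 bases: GGTACCGCAGT → Tm = 36°C (≥ 35°C)
Since every base adds ≥2°C, Tm only increases with n, so the threshold is first crossed at n = 11.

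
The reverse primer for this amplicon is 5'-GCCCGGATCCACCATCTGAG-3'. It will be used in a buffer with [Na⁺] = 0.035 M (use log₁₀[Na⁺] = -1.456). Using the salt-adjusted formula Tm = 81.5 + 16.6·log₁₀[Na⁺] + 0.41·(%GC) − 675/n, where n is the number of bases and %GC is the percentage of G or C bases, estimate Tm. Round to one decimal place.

50.2°C

Length n = 20. Base counts: G=5, T=3, C=8, A=4
G+C = 13, so %GC = 13/20 × 100 = 65%
Salt term: 16.6 × (-1.456) = -24.17
GC term: 0.41 × 65 = 26.65; length term: −675/20 = −33.75
Tm = 81.5 + (-24.17) + 26.65 − 33.75 = 50.23 → 50.2°C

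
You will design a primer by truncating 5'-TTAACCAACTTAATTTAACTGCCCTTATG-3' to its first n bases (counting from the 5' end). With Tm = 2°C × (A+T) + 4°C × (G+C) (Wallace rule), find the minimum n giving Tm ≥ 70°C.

n = 27

First 26 bases: TTAACCAACTTAATTTAACTGCCCTT → Tm = 68°C (< 70°C)
First 27 bases: TTAACCAACTTAATTTAACTGCCCTTA → Tm = 70°C (≥ 70°C)
Since every base adds ≥2°C, Tm only increases with n, so the threshold is first crossed at n = 27.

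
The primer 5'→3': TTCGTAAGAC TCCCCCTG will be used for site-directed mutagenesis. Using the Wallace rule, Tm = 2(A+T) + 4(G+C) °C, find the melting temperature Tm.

56°C

Counting bases: C=7, G=3, A=3, T=5
AT pairs contribute 8, GC pairs contribute 10.
Tm = 4·10 + 2·8 = 40 + 16 = 56°C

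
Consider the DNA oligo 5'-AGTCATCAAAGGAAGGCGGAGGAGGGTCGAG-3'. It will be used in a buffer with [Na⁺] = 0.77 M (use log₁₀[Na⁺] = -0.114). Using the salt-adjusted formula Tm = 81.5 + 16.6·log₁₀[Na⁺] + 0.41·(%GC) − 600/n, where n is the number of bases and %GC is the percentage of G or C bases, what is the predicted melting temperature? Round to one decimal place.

84.1°C

Length n = 31. Scanning the sequence gives G=14, T=3, C=4, A=10.
G+C = 18, so %GC = 18/31 × 100 = 58.065%
Salt term: 16.6 × (-0.114) = -1.892
GC term: 0.41 × 58.065 = 23.807; length term: −600/31 = −19.355
Tm = 81.5 + (-1.892) + 23.807 − 19.355 = 84.06 → 84.1°C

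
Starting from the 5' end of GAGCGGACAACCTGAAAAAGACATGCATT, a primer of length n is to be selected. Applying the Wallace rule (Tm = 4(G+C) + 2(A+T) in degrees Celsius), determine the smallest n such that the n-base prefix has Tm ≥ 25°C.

First 7 bases: GAGCGGA → Tm = 24°C (< 25°C)
First 8 bases: GAGCGGAC → Tm = 28°C (≥ 25°C)
Since every base adds ≥2°C, Tm only increases with n, so the threshold is first crossed at n = 8.

n = 8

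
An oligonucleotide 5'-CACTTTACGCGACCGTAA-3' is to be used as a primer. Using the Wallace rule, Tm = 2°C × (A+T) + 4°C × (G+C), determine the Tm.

T=4, C=6, G=3, A=5
AT pairs contribute 9, GC pairs contribute 9.
Tm = 2(9) + 4(9) = 18 + 36 = 54°C

54°C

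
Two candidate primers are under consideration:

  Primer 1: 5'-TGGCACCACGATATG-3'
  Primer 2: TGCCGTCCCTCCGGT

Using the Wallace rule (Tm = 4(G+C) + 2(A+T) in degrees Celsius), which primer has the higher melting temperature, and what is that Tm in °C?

Primer 1: A+T=7, G+C=8 → Tm = 2(7)+4(8) = 46°C
Primer 2: A+T=4, G+C=11 → Tm = 2(4)+4(11) = 52°C
46°C vs 52°C → primer 2 is higher.

Primer 2, 52°C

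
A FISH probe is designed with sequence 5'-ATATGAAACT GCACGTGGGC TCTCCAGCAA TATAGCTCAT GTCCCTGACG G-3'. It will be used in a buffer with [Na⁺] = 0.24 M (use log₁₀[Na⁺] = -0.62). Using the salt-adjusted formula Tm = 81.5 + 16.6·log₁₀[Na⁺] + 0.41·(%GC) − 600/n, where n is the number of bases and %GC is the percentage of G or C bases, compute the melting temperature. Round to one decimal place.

80.3°C

Length n = 51. Counting bases: T=12, G=12, C=14, A=13
G+C = 26, so %GC = 26/51 × 100 = 50.98%
Salt term: 16.6 × (-0.62) = -10.292
GC term: 0.41 × 50.98 = 20.902; length term: −600/51 = −11.765
Tm = 81.5 + (-10.292) + 20.902 − 11.765 = 80.345 → 80.3°C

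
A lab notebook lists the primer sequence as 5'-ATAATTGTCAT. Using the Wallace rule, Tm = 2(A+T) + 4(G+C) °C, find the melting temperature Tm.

26°C

T=5, G=1, C=1, A=4
AT pairs contribute 9, GC pairs contribute 2.
Tm = 4·2 + 2·9 = 8 + 18 = 26°C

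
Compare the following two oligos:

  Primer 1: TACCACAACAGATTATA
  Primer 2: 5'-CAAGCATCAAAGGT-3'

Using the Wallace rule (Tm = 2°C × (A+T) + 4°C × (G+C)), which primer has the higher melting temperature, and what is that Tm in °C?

Primer 1, 44°C

Primer 1: A+T=12, G+C=5 → Tm = 2(12)+4(5) = 44°C
Primer 2: A+T=8, G+C=6 → Tm = 2(8)+4(6) = 40°C
44°C vs 40°C → primer 1 is higher.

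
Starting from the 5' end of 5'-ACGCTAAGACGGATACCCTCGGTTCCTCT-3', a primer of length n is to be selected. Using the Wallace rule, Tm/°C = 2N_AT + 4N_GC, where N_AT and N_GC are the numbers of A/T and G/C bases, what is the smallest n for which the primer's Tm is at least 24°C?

n = 8

First 7 bases: ACGCTAA → Tm = 20°C (< 24°C)
First 8 bases: ACGCTAAG → Tm = 24°C (≥ 24°C)
Since every base adds ≥2°C, Tm only increases with n, so the threshold is first crossed at n = 8.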